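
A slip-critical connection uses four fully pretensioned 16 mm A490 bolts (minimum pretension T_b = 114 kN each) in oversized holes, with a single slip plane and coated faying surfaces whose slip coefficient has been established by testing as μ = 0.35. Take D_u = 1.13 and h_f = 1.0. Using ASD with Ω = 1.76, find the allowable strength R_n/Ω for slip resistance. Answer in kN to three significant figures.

R_n = μ · D_u · h_f · T_b · n_s · n_b = 0.35 × 1.13 × 1.0 × 114 × 1 × 4 = 180.3 kN.
Allowable strength R_n/Ω = 180.3 / 1.76 = 102 kN.

102 kN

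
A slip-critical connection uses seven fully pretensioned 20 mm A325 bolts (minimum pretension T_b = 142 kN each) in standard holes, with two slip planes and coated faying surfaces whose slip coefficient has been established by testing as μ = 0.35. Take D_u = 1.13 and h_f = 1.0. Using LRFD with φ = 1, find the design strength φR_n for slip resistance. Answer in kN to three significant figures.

786 kN

R_n = μ · D_u · h_f · T_b · n_s · n_b = 0.35 × 1.13 × 1.0 × 142 × 2 × 7 = 786.3 kN.
Design strength φR_n = 1 × 786.3 = 786 kN.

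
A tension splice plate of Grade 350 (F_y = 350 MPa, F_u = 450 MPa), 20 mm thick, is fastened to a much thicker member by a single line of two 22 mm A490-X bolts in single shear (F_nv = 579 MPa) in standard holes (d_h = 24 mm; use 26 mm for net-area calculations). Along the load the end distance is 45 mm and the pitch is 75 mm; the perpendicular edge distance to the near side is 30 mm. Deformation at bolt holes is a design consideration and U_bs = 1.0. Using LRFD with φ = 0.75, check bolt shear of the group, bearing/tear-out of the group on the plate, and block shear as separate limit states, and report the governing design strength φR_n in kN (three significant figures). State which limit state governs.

Bolt shear: A_b = π·22²/4 = 380.1 mm²; R_n = 579 × 380.1 × 2 × 1 / 1000 = 440.2 kN → 0.75 × 440.2 = 330 kN.
Bearing: edge l_c = 33, r_n = 356.4 kN; interior l_c = 51, r_n = 475.2 kN; R_n = 356.4 + 1·475.2 = 831.6 kN → 624 kN.
Block shear: A_gv = 2400, A_nv = 1620, A_nt = 340 mm²; R_n = min(0.6F_uA_nv, 0.6F_yA_gv) + U_bs·F_u·A_nt = 590.4 kN → 443 kN.
Bolt shear governs: 330 kN.

330 kN (bolt shear governs)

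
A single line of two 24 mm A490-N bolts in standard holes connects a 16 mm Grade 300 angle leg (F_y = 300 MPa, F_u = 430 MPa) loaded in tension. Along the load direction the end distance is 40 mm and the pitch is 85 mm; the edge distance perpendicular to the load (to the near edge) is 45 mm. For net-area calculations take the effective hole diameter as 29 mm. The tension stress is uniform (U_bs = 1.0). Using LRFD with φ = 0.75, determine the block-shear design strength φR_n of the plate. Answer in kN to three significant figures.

410 kN

Shear plane L_v = 40 + 1·85 = 125 mm; A_gv = 125 × 16 = 2000 mm².
A_nv = (125 − 1.5·29) × 16 = 1304 mm².
A_nt = (45 − 0.5·29) × 16 = 488 mm².
0.6 F_u A_nv = 336.4 kN; 0.6 F_y A_gv = 360 kN → shear rupture governs the shear term.
R_n = 336.4 + 1.0 × 430 × 488 / 1000 = 546.3 kN.
Design strength φR_n = 0.75 × 546.3 = 410 kN.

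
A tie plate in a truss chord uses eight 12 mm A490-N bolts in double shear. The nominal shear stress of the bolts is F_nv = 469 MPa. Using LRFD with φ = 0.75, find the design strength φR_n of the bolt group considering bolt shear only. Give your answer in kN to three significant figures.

637 kN

A_b = π × 12² / 4 = 113.1 mm².
R_n = F_nv · A_b · n · n_s = 469 × 113.1 × 8 × 2 / 1000 = 848.7 kN.
Design strength φR_n = 0.75 × 848.7 = 637 kN.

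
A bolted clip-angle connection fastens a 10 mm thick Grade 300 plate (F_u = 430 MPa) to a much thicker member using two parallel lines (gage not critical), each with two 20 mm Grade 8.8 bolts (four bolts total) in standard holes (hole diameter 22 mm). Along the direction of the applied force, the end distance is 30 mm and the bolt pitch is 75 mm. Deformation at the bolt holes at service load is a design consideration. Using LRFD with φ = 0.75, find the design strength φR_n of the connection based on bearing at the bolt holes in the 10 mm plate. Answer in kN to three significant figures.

457 kN

Per bolt r_n = 1.2 l_c t F_u ≤ 2.4 d t F_u; upper limit = 2.4 × 20 × 10 × 430 / 1000 = 206.4 kN.
Edge bolt: l_c = 30 − 22/2 = 19 mm → 1.2 × 19 × 10 × 430 / 1000 = 98.04 → r_n = 98.04 kN.
Interior bolts: l_c = 75 − 22 = 53 mm → 1.2 × 53 × 10 × 430 / 1000 = 273.5 → r_n = 206.4 kN.
R_n = 2 × 98.04 + 2 × 206.4 = 608.9 kN.
Design strength φR_n = 0.75 × 608.9 = 457 kN.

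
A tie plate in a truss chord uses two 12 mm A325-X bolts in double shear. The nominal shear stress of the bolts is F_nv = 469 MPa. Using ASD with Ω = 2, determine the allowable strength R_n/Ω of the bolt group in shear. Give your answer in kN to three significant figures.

106 kN

A_b = π × 12² / 4 = 113.1 mm².
R_n = F_nv · A_b · n · n_s = 469 × 113.1 × 2 × 2 / 1000 = 212.2 kN.
Allowable strength R_n/Ω = 212.2 / 2 = 106 kN.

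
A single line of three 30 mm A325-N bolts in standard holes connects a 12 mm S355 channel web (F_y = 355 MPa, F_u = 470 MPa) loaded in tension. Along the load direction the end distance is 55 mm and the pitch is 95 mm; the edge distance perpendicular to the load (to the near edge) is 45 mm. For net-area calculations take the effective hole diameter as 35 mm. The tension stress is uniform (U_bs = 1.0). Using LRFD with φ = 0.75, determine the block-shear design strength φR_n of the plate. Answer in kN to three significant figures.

516 kN

Shear plane L_v = 55 + 2·95 = 245 mm; A_gv = 245 × 12 = 2940 mm².
A_nv = (245 − 2.5·35) × 12 = 1890 mm².
A_nt = (45 − 0.5·35) × 12 = 330 mm².
0.6 F_u A_nv = 533 kN; 0.6 F_y A_gv = 626.2 kN → shear rupture governs the shear term.
R_n = 533 + 1.0 × 470 × 330 / 1000 = 688.1 kN.
Design strength φR_n = 0.75 × 688.1 = 516 kN.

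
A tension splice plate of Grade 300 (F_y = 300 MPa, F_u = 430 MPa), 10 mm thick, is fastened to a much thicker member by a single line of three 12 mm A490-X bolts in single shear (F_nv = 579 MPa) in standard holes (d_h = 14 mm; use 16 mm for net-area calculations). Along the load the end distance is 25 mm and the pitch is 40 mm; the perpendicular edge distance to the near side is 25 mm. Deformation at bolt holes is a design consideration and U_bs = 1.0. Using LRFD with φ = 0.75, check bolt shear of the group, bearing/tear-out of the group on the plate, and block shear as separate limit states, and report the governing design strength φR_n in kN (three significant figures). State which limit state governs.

147 kN (bolt shear governs)

Bolt shear: A_b = π·12²/4 = 113.1 mm²; R_n = 579 × 113.1 × 3 × 1 / 1000 = 196.5 kN → 0.75 × 196.5 = 147 kN.
Bearing: edge l_c = 18, r_n = 92.88 kN; interior l_c = 26, r_n = 123.8 kN; R_n = 92.88 + 2·123.8 = 340.6 kN → 255 kN.
Block shear: A_gv = 1050, A_nv = 650, A_nt = 170 mm²; R_n = min(0.6F_uA_nv, 0.6F_yA_gv) + U_bs·F_u·A_nt = 240.8 kN → 181 kN.
Bolt shear governs: 147 kN.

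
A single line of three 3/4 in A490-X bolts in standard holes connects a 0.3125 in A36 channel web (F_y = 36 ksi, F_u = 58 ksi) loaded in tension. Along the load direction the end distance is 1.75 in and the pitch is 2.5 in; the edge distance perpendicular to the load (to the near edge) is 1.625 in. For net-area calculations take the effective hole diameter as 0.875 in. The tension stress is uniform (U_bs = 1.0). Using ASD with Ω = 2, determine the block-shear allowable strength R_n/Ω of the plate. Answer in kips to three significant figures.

33.5 kips

Shear plane L_v = 1.75 + 2·2.5 = 6.75 in; A_gv = 6.75 × 0.3125 = 2.109 in².
A_nv = (6.75 − 2.5·0.875) × 0.3125 = 1.426 in².
A_nt = (1.625 − 0.5·0.875) × 0.3125 = 0.3711 in².
0.6 F_u A_nv = 49.62 kips; 0.6 F_y A_gv = 45.56 kips → shear yielding governs the shear term.
R_n = 45.56 + 1.0 × 58 × 0.3711 = 67.09 kips.
Allowable strength R_n/Ω = 67.09 / 2 = 33.5 kips.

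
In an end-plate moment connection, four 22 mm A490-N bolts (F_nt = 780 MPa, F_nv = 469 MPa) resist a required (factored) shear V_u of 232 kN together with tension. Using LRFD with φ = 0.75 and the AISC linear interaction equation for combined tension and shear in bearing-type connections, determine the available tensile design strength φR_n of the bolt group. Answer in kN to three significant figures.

A_b = π·22²/4 = 380.1 mm²; f_rv = 232 × 1000 / (4 × 380.1) = 152.6 MPa.
F'_nt = 1.3 F_nt − (F_nt / φF_nv) f_rv = 1.3·780 − (780/(0.75·469))·152.6 = 675.7 MPa, capped at F_nt → F'_nt = 675.7 MPa.
R_n = F'_nt · A_b · n = 675.7 × 380.1 × 4 / 1000 = 1027 kN.
Design strength φR_n = 0.75 × 1027 = 771 kN.

771 kN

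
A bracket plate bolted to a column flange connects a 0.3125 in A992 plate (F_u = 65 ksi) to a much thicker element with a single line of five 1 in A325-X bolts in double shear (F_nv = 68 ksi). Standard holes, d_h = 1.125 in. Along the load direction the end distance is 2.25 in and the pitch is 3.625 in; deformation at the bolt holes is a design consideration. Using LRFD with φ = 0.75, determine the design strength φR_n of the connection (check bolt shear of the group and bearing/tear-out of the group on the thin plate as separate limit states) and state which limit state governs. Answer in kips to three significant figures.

177 kips (bearing governs)

Bolt shear: A_b = π·1²/4 = 0.7854 in²; R_n = 68 × 0.7854 × 5 × 2 = 534.1 kips → 0.75 × 534.1 = 401 kips.
Bearing (1.2 l_c t F_u ≤ 2.4 d t F_u): upper limit = 2.4·1·0.3125·65 = 48.75 kips.
  Edge l_c = 2.25 − 1.125/2 = 1.688 → r_n = 41.13 kips; interior l_c = 3.625 − 1.125 = 2.5 → r_n = 48.75 kips.
  R_n,bearing = 1·41.13 + 4·48.75 = 236.1 kips → 0.75 × 236.1 = 177 kips.
Bearing governs: 177 kips.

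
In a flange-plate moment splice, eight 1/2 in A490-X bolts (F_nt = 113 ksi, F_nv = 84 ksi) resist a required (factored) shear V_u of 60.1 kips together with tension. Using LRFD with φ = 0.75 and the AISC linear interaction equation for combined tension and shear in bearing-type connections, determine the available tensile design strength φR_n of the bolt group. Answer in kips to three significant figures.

92.2 kips

A_b = π·0.5²/4 = 0.1963 in²; f_rv = 60.1 / (8 × 0.1963) = 38.26 ksi.
F'_nt = 1.3 F_nt − (F_nt / φF_nv) f_rv = 1.3·113 − (113/(0.75·84))·38.26 = 78.27 ksi, capped at F_nt → F'_nt = 78.27 ksi.
R_n = F'_nt · A_b · n = 78.27 × 0.1963 × 8 = 123 kips.
Design strength φR_n = 0.75 × 123 = 92.2 kips.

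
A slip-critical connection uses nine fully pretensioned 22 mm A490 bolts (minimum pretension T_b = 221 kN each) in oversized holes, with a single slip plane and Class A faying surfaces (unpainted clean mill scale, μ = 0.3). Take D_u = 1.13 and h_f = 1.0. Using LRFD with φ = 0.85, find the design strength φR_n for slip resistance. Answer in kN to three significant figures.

R_n = μ · D_u · h_f · T_b · n_s · n_b = 0.3 × 1.13 × 1.0 × 221 × 1 × 9 = 674.3 kN.
Design strength φR_n = 0.85 × 674.3 = 573 kN.

573 kN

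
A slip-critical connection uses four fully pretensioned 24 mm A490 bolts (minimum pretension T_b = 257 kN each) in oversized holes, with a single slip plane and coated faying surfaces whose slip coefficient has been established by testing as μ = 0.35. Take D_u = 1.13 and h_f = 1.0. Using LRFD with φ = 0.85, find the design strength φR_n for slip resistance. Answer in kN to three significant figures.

R_n = μ · D_u · h_f · T_b · n_s · n_b = 0.35 × 1.13 × 1.0 × 257 × 1 × 4 = 406.6 kN.
Design strength φR_n = 0.85 × 406.6 = 346 kN.

346 kN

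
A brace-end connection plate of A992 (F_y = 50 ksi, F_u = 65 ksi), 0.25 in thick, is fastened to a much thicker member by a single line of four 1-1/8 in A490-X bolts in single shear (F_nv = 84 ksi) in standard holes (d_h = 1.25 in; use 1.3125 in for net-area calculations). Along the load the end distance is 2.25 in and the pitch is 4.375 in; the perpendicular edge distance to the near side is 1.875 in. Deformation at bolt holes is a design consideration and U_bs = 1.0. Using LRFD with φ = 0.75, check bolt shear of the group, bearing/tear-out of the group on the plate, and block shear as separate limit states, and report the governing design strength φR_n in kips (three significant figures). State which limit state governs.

93.7 kips (block shear governs)

Bolt shear: A_b = π·1.125²/4 = 0.994 in²; R_n = 84 × 0.994 × 4 × 1 = 334 kips → 0.75 × 334 = 250 kips.
Bearing: edge l_c = 1.625, r_n = 31.69 kips; interior l_c = 3.125, r_n = 43.87 kips; R_n = 31.69 + 3·43.87 = 163.3 kips → 122 kips.
Block shear: A_gv = 3.844, A_nv = 2.695, A_nt = 0.3047 in²; R_n = min(0.6F_uA_nv, 0.6F_yA_gv) + U_bs·F_u·A_nt = 124.9 kips → 93.7 kips.
Block shear governs: 93.7 kips.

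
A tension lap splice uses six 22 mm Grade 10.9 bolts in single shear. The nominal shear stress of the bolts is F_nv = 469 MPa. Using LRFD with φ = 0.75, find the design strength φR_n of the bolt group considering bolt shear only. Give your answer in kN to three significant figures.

802 kN

A_b = π × 22² / 4 = 380.1 mm².
R_n = F_nv · A_b · n · n_s = 469 × 380.1 × 6 × 1 / 1000 = 1070 kN.
Design strength φR_n = 0.75 × 1070 = 802 kN.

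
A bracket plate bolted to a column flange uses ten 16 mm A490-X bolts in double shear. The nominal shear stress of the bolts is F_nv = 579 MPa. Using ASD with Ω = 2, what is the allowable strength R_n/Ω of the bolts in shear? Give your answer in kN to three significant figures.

A_b = π × 16² / 4 = 201.1 mm².
R_n = F_nv · A_b · n · n_s = 579 × 201.1 × 10 × 2 / 1000 = 2328 kN.
Allowable strength R_n/Ω = 2328 / 2 = 1160 kN.

1160 kN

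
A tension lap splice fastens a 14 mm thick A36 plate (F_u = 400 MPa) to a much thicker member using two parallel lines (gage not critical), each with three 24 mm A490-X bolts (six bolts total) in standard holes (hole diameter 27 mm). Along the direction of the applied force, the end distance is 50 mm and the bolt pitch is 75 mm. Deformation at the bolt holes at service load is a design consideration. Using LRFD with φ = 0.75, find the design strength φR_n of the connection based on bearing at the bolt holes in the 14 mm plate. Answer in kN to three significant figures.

1340 kN

Per bolt r_n = 1.2 l_c t F_u ≤ 2.4 d t F_u; upper limit = 2.4 × 24 × 14 × 400 / 1000 = 322.6 kN.
Edge bolt: l_c = 50 − 27/2 = 36.5 mm → 1.2 × 36.5 × 14 × 400 / 1000 = 245.3 → r_n = 245.3 kN.
Interior bolts: l_c = 75 − 27 = 48 mm → 1.2 × 48 × 14 × 400 / 1000 = 322.6 → r_n = 322.6 kN.
R_n = 2 × 245.3 + 4 × 322.6 = 1781 kN.
Design strength φR_n = 0.75 × 1781 = 1340 kN.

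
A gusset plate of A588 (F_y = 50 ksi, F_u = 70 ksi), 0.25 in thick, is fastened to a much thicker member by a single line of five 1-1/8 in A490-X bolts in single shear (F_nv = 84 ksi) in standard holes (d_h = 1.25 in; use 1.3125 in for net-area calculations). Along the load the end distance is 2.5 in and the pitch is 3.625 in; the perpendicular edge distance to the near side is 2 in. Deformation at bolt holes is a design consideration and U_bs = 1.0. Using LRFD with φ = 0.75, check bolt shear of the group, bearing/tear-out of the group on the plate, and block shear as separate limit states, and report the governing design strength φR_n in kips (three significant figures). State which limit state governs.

105 kips (block shear governs)

Bolt shear: A_b = π·1.125²/4 = 0.994 in²; R_n = 84 × 0.994 × 5 × 1 = 417.5 kips → 0.75 × 417.5 = 313 kips.
Bearing: edge l_c = 1.875, r_n = 39.38 kips; interior l_c = 2.375, r_n = 47.25 kips; R_n = 39.38 + 4·47.25 = 228.4 kips → 171 kips.
Block shear: A_gv = 4.25, A_nv = 2.773, A_nt = 0.3359 in²; R_n = min(0.6F_uA_nv, 0.6F_yA_gv) + U_bs·F_u·A_nt = 140 kips → 105 kips.
Block shear governs: 105 kips.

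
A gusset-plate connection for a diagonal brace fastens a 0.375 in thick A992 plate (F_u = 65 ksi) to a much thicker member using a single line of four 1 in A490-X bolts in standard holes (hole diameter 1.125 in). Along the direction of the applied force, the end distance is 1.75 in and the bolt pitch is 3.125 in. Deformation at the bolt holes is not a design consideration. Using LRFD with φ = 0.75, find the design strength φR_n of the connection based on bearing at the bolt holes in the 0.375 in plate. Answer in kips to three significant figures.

197 kips

Per bolt r_n = 1.5 l_c t F_u ≤ 3.0 d t F_u; upper limit = 3.0 × 1 × 0.375 × 65 = 73.12 kips.
Edge bolt: l_c = 1.75 − 1.125/2 = 1.188 in → 1.5 × 1.188 × 0.375 × 65 = 43.42 → r_n = 43.42 kips.
Interior bolts: l_c = 3.125 − 1.125 = 2 in → 1.5 × 2 × 0.375 × 65 = 73.12 → r_n = 73.12 kips.
R_n = 1 × 43.42 + 3 × 73.12 = 262.8 kips.
Design strength φR_n = 0.75 × 262.8 = 197 kips.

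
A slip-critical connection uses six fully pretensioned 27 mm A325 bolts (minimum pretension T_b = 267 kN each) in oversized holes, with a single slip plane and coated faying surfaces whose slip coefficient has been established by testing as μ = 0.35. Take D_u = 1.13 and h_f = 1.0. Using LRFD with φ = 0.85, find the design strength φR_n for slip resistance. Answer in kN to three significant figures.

R_n = μ · D_u · h_f · T_b · n_s · n_b = 0.35 × 1.13 × 1.0 × 267 × 1 × 6 = 633.6 kN.
Design strength φR_n = 0.85 × 633.6 = 539 kN.

539 kN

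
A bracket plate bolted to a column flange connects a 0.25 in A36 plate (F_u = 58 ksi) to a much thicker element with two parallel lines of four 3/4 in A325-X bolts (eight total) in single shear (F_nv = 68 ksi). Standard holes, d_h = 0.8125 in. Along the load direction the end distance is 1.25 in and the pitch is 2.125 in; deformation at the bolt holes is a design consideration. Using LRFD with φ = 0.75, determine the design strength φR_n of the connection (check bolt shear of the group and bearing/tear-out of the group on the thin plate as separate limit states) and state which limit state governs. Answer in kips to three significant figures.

Bolt shear: A_b = π·0.75²/4 = 0.4418 in²; R_n = 68 × 0.4418 × 8 × 1 = 240.3 kips → 0.75 × 240.3 = 180 kips.
Bearing (1.2 l_c t F_u ≤ 2.4 d t F_u): upper limit = 2.4·0.75·0.25·58 = 26.1 kips.
  Edge l_c = 1.25 − 0.8125/2 = 0.8438 → r_n = 14.68 kips; interior l_c = 2.125 − 0.8125 = 1.312 → r_n = 22.84 kips.
  R_n,bearing = 2·14.68 + 6·22.84 = 166.4 kips → 0.75 × 166.4 = 125 kips.
Bearing governs: 125 kips.

125 kips (bearing governs)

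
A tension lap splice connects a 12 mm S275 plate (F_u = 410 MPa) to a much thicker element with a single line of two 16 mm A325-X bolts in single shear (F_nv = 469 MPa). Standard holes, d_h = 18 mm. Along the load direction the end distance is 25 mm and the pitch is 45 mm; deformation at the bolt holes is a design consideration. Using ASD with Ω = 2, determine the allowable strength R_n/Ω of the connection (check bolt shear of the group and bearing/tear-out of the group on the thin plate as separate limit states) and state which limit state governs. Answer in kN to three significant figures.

94.3 kN (bolt shear governs)

Bolt shear: A_b = π·16²/4 = 201.1 mm²; R_n = 469 × 201.1 × 2 × 1 / 1000 = 188.6 kN → 188.6 / 2 = 94.3 kN.
Bearing (1.2 l_c t F_u ≤ 2.4 d t F_u): upper limit = 2.4·16·12·410 / 1000 = 188.9 kN.
  Edge l_c = 25 − 18/2 = 16 → r_n = 94.46 kN; interior l_c = 45 − 18 = 27 → r_n = 159.4 kN.
  R_n,bearing = 1·94.46 + 1·159.4 = 253.9 kN → 253.9 / 2 = 127 kN.
Bolt shear governs: 94.3 kN.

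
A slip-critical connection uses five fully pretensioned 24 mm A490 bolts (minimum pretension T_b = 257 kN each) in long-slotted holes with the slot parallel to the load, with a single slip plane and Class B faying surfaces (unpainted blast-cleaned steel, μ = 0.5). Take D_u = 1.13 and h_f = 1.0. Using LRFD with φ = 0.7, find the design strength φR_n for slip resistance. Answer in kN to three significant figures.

R_n = μ · D_u · h_f · T_b · n_s · n_b = 0.5 × 1.13 × 1.0 × 257 × 1 × 5 = 726 kN.
Design strength φR_n = 0.7 × 726 = 508 kN.

508 kN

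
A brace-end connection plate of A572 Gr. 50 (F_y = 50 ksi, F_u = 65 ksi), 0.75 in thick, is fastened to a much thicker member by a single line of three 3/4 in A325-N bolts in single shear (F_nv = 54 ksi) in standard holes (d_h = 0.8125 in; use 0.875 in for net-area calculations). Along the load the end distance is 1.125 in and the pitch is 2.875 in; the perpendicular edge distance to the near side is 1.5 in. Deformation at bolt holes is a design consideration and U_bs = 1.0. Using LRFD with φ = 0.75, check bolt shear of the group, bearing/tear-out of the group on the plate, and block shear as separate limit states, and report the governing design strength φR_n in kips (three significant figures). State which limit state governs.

53.7 kips (bolt shear governs)

Bolt shear: A_b = π·0.75²/4 = 0.4418 in²; R_n = 54 × 0.4418 × 3 × 1 = 71.57 kips → 0.75 × 71.57 = 53.7 kips.
Bearing: edge l_c = 0.7188, r_n = 42.05 kips; interior l_c = 2.062, r_n = 87.75 kips; R_n = 42.05 + 2·87.75 = 217.5 kips → 163 kips.
Block shear: A_gv = 5.156, A_nv = 3.516, A_nt = 0.7969 in²; R_n = min(0.6F_uA_nv, 0.6F_yA_gv) + U_bs·F_u·A_nt = 188.9 kips → 142 kips.
Bolt shear governs: 53.7 kips.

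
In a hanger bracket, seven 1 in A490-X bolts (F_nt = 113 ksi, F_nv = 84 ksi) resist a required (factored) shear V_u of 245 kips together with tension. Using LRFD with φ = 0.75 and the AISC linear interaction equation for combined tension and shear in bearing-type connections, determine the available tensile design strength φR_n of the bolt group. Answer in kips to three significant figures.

A_b = π·1²/4 = 0.7854 in²; f_rv = 245 / (7 × 0.7854) = 44.56 ksi.
F'_nt = 1.3 F_nt − (F_nt / φF_nv) f_rv = 1.3·113 − (113/(0.75·84))·44.56 = 66.97 ksi, capped at F_nt → F'_nt = 66.97 ksi.
R_n = F'_nt · A_b · n = 66.97 × 0.7854 × 7 = 368.2 kips.
Design strength φR_n = 0.75 × 368.2 = 276 kips.

276 kips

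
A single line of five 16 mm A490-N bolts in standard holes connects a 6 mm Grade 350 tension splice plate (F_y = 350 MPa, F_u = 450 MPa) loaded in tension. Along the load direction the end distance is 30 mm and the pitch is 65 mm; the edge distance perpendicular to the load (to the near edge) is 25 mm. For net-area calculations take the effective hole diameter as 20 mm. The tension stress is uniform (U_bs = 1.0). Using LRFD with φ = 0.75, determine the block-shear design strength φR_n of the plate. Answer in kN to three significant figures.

Shear plane L_v = 30 + 4·65 = 290 mm; A_gv = 290 × 6 = 1740 mm².
A_nv = (290 − 4.5·20) × 6 = 1200 mm².
A_nt = (25 − 0.5·20) × 6 = 90 mm².
0.6 F_u A_nv = 324 kN; 0.6 F_y A_gv = 365.4 kN → shear rupture governs the shear term.
R_n = 324 + 1.0 × 450 × 90 / 1000 = 364.5 kN.
Design strength φR_n = 0.75 × 364.5 = 273 kN.

273 kN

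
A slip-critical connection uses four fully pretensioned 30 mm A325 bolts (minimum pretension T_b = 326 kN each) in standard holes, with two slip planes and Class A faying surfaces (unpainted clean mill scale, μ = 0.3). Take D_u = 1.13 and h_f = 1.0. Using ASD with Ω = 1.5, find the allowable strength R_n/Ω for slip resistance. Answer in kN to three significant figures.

R_n = μ · D_u · h_f · T_b · n_s · n_b = 0.3 × 1.13 × 1.0 × 326 × 2 × 4 = 884.1 kN.
Allowable strength R_n/Ω = 884.1 / 1.5 = 589 kN.

589 kN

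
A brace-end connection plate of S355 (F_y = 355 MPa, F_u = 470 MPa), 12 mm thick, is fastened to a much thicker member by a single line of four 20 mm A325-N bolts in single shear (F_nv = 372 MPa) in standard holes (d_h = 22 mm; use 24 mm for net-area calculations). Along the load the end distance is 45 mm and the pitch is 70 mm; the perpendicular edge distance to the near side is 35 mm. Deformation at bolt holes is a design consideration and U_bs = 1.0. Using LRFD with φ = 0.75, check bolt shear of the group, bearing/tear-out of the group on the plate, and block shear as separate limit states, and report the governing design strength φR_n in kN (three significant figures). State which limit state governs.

Bolt shear: A_b = π·20²/4 = 314.2 mm²; R_n = 372 × 314.2 × 4 × 1 / 1000 = 467.5 kN → 0.75 × 467.5 = 351 kN.
Bearing: edge l_c = 34, r_n = 230.1 kN; interior l_c = 48, r_n = 270.7 kN; R_n = 230.1 + 3·270.7 = 1042 kN → 782 kN.
Block shear: A_gv = 3060, A_nv = 2052, A_nt = 276 mm²; R_n = min(0.6F_uA_nv, 0.6F_yA_gv) + U_bs·F_u·A_nt = 708.4 kN → 531 kN.
Bolt shear governs: 351 kN.

351 kN (bolt shear governs)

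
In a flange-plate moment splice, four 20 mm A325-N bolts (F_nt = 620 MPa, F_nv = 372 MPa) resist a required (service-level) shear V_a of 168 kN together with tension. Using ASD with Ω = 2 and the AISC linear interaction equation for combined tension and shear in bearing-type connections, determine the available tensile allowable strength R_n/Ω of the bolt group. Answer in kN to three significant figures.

226 kN

A_b = π·20²/4 = 314.2 mm²; f_rv = 168 × 1000 / (4 × 314.2) = 133.7 MPa.
F'_nt = 1.3 F_nt − (Ω F_nt / F_nv) f_rv = 1.3·620 − (2·620/372)·133.7 = 360.4 MPa, capped at F_nt → F'_nt = 360.4 MPa.
R_n = F'_nt · A_b · n = 360.4 × 314.2 × 4 / 1000 = 452.8 kN.
Allowable strength R_n/Ω = 452.8 / 2 = 226 kN.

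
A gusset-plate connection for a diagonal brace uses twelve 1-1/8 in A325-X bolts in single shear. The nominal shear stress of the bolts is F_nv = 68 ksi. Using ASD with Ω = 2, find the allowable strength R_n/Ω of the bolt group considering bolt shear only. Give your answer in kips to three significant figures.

406 kips

A_b = π × 1.125² / 4 = 0.994 in².
R_n = F_nv · A_b · n · n_s = 68 × 0.994 × 12 × 1 = 811.1 kips.
Allowable strength R_n/Ω = 811.1 / 2 = 406 kips.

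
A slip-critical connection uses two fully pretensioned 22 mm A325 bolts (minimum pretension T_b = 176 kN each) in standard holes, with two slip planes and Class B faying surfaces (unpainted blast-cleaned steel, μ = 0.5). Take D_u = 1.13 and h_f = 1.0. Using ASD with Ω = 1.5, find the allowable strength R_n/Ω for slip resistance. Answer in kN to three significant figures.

265 kN

R_n = μ · D_u · h_f · T_b · n_s · n_b = 0.5 × 1.13 × 1.0 × 176 × 2 × 2 = 397.8 kN.
Allowable strength R_n/Ω = 397.8 / 1.5 = 265 kN.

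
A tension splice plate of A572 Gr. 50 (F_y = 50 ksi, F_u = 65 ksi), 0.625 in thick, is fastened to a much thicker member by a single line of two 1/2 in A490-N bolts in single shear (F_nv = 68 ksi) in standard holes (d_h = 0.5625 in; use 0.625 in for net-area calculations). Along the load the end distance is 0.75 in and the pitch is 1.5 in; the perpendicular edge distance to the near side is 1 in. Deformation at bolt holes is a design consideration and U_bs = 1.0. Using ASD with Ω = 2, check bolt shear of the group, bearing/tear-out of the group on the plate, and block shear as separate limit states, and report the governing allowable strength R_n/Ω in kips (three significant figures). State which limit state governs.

Bolt shear: A_b = π·0.5²/4 = 0.1963 in²; R_n = 68 × 0.1963 × 2 × 1 = 26.7 kips → 26.7 / 2 = 13.4 kips.
Bearing: edge l_c = 0.4688, r_n = 22.85 kips; interior l_c = 0.9375, r_n = 45.7 kips; R_n = 22.85 + 1·45.7 = 68.55 kips → 34.3 kips.
Block shear: A_gv = 1.406, A_nv = 0.8203, A_nt = 0.4297 in²; R_n = min(0.6F_uA_nv, 0.6F_yA_gv) + U_bs·F_u·A_nt = 59.92 kips → 30 kips.
Bolt shear governs: 13.4 kips.

13.4 kips (bolt shear governs)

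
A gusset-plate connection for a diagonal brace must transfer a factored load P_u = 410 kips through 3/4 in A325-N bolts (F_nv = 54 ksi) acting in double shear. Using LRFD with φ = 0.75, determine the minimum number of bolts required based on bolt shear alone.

A_b = π·0.75²/4 = 0.4418 in².
Per-bolt design strength φR_n = 0.75 × 54 × 0.4418 × 2 = 35.78 kips.
n ≥ 410 / 35.78 = 11.46 → use 12 bolts.

12 bolts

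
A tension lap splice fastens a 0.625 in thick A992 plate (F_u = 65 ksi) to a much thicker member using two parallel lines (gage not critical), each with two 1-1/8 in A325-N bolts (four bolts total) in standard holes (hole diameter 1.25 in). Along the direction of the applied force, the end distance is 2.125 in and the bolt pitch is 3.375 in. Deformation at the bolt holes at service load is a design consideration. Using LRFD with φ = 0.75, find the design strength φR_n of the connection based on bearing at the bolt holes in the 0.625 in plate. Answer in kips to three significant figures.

Per bolt r_n = 1.2 l_c t F_u ≤ 2.4 d t F_u; upper limit = 2.4 × 1.125 × 0.625 × 65 = 109.7 kips.
Edge bolt: l_c = 2.125 − 1.25/2 = 1.5 in → 1.2 × 1.5 × 0.625 × 65 = 73.12 → r_n = 73.12 kips.
Interior bolts: l_c = 3.375 − 1.25 = 2.125 in → 1.2 × 2.125 × 0.625 × 65 = 103.6 → r_n = 103.6 kips.
R_n = 2 × 73.12 + 2 × 103.6 = 353.4 kips.
Design strength φR_n = 0.75 × 353.4 = 265 kips.

265 kips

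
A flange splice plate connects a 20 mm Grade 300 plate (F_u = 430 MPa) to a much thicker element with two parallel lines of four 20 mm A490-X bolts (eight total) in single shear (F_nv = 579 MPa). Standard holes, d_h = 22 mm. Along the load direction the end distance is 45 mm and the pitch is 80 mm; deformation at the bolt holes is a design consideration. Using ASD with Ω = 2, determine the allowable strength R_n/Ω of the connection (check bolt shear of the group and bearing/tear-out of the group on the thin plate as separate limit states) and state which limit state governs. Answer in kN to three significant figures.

Bolt shear: A_b = π·20²/4 = 314.2 mm²; R_n = 579 × 314.2 × 8 × 1 / 1000 = 1455 kN → 1455 / 2 = 728 kN.
Bearing (1.2 l_c t F_u ≤ 2.4 d t F_u): upper limit = 2.4·20·20·430 / 1000 = 412.8 kN.
  Edge l_c = 45 − 22/2 = 34 → r_n = 350.9 kN; interior l_c = 80 − 22 = 58 → r_n = 412.8 kN.
  R_n,bearing = 2·350.9 + 6·412.8 = 3179 kN → 3179 / 2 = 1590 kN.
Bolt shear governs: 728 kN.

728 kN (bolt shear governs)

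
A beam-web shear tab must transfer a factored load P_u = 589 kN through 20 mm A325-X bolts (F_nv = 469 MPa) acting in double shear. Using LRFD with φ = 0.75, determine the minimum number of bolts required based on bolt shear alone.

3 bolts

A_b = π·20²/4 = 314.2 mm².
Per-bolt design strength φR_n = 0.75 × 469 × 314.2 × 2 / 1000 = 221 kN.
n ≥ 589 / 221 = 2.665 → use 3 bolts.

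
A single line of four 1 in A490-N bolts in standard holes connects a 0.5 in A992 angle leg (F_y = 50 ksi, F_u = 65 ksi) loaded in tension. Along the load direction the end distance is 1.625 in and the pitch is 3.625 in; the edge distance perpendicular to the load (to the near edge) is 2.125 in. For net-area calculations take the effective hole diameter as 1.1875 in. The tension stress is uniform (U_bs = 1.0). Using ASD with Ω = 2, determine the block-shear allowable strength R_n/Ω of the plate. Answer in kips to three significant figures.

Shear plane L_v = 1.625 + 3·3.625 = 12.5 in; A_gv = 12.5 × 0.5 = 6.25 in².
A_nv = (12.5 − 3.5·1.1875) × 0.5 = 4.172 in².
A_nt = (2.125 − 0.5·1.1875) × 0.5 = 0.7656 in².
0.6 F_u A_nv = 162.7 kips; 0.6 F_y A_gv = 187.5 kips → shear rupture governs the shear term.
R_n = 162.7 + 1.0 × 65 × 0.7656 = 212.5 kips.
Allowable strength R_n/Ω = 212.5 / 2 = 106 kips.

106 kips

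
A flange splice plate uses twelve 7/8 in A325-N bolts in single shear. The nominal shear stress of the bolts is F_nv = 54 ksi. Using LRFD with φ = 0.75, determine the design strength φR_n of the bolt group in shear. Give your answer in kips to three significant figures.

292 kips

A_b = π × 0.875² / 4 = 0.6013 in².
R_n = F_nv · A_b · n · n_s = 54 × 0.6013 × 12 × 1 = 389.7 kips.
Design strength φR_n = 0.75 × 389.7 = 292 kips.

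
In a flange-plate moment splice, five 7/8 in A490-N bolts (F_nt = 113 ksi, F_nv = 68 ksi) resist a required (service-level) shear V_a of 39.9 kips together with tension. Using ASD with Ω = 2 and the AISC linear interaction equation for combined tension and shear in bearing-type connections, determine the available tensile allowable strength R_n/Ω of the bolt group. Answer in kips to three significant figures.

A_b = π·0.875²/4 = 0.6013 in²; f_rv = 39.9 / (5 × 0.6013) = 13.27 ksi.
F'_nt = 1.3 F_nt − (Ω F_nt / F_nv) f_rv = 1.3·113 − (2·113/68)·13.27 = 102.8 ksi, capped at F_nt → F'_nt = 102.8 ksi.
R_n = F'_nt · A_b · n = 102.8 × 0.6013 × 5 = 309.1 kips.
Allowable strength R_n/Ω = 309.1 / 2 = 155 kips.

155 kips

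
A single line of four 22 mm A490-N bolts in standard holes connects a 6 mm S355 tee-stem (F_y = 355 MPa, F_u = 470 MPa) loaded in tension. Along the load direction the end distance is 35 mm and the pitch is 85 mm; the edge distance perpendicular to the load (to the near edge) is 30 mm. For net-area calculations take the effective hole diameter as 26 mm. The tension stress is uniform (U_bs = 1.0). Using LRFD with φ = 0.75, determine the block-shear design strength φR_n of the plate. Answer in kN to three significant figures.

Shear plane L_v = 35 + 3·85 = 290 mm; A_gv = 290 × 6 = 1740 mm².
A_nv = (290 − 3.5·26) × 6 = 1194 mm².
A_nt = (30 − 0.5·26) × 6 = 102 mm².
0.6 F_u A_nv = 336.7 kN; 0.6 F_y A_gv = 370.6 kN → shear rupture governs the shear term.
R_n = 336.7 + 1.0 × 470 × 102 / 1000 = 384.6 kN.
Design strength φR_n = 0.75 × 384.6 = 288 kN.

288 kN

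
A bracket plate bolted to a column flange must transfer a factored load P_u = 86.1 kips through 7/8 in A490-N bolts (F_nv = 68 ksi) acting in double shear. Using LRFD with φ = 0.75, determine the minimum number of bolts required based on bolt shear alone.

A_b = π·0.875²/4 = 0.6013 in².
Per-bolt design strength φR_n = 0.75 × 68 × 0.6013 × 2 = 61.33 kips.
n ≥ 86.1 / 61.33 = 1.404 → use 2 bolts.

2 bolts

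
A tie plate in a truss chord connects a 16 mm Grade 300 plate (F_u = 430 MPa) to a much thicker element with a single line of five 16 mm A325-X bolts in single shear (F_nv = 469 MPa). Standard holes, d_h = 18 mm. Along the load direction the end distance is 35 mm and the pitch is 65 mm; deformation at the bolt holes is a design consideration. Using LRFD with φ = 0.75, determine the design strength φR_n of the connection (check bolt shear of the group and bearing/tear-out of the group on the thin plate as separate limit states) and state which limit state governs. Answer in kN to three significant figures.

Bolt shear: A_b = π·16²/4 = 201.1 mm²; R_n = 469 × 201.1 × 5 × 1 / 1000 = 471.5 kN → 0.75 × 471.5 = 354 kN.
Bearing (1.2 l_c t F_u ≤ 2.4 d t F_u): upper limit = 2.4·16·16·430 / 1000 = 264.2 kN.
  Edge l_c = 35 − 18/2 = 26 → r_n = 214.7 kN; interior l_c = 65 − 18 = 47 → r_n = 264.2 kN.
  R_n,bearing = 1·214.7 + 4·264.2 = 1271 kN → 0.75 × 1271 = 954 kN.
Bolt shear governs: 354 kN.

354 kN (bolt shear governs)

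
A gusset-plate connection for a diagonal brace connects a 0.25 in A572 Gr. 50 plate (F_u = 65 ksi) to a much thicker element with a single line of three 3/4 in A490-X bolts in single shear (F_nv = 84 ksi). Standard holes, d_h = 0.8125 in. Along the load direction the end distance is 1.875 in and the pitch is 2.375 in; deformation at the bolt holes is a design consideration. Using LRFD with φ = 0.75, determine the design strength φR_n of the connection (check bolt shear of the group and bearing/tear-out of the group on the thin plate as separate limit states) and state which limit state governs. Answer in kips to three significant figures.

65.4 kips (bearing governs)

Bolt shear: A_b = π·0.75²/4 = 0.4418 in²; R_n = 84 × 0.4418 × 3 × 1 = 111.3 kips → 0.75 × 111.3 = 83.5 kips.
Bearing (1.2 l_c t F_u ≤ 2.4 d t F_u): upper limit = 2.4·0.75·0.25·65 = 29.25 kips.
  Edge l_c = 1.875 − 0.8125/2 = 1.469 → r_n = 28.64 kips; interior l_c = 2.375 − 0.8125 = 1.562 → r_n = 29.25 kips.
  R_n,bearing = 1·28.64 + 2·29.25 = 87.14 kips → 0.75 × 87.14 = 65.4 kips.
Bearing governs: 65.4 kips.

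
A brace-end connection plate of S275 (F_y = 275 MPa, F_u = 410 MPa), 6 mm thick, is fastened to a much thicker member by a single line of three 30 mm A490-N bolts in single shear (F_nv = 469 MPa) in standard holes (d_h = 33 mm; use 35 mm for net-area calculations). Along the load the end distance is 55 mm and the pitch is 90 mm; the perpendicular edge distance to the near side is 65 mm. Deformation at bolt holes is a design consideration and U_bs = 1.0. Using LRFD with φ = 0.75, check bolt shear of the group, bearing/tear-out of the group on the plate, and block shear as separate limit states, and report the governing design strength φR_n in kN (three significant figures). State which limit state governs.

Bolt shear: A_b = π·30²/4 = 706.9 mm²; R_n = 469 × 706.9 × 3 × 1 / 1000 = 994.5 kN → 0.75 × 994.5 = 746 kN.
Bearing: edge l_c = 38.5, r_n = 113.7 kN; interior l_c = 57, r_n = 168.3 kN; R_n = 113.7 + 2·168.3 = 450.2 kN → 338 kN.
Block shear: A_gv = 1410, A_nv = 885, A_nt = 285 mm²; R_n = min(0.6F_uA_nv, 0.6F_yA_gv) + U_bs·F_u·A_nt = 334.6 kN → 251 kN.
Block shear governs: 251 kN.

251 kN (block shear governs)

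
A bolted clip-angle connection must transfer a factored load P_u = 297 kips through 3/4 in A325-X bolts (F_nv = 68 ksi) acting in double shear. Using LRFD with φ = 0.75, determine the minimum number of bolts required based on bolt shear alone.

A_b = π·0.75²/4 = 0.4418 in².
Per-bolt design strength φR_n = 0.75 × 68 × 0.4418 × 2 = 45.06 kips.
n ≥ 297 / 45.06 = 6.591 → use 7 bolts.

7 bolts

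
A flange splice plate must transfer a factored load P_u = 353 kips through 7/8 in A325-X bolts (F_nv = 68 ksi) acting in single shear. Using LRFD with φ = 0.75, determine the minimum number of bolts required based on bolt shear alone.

A_b = π·0.875²/4 = 0.6013 in².
Per-bolt design strength φR_n = 0.75 × 68 × 0.6013 × 1 = 30.67 kips.
n ≥ 353 / 30.67 = 11.51 → use 12 bolts.

12 bolts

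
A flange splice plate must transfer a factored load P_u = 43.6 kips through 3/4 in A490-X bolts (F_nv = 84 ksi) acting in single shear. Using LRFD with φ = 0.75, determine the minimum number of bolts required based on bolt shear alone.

2 bolts

A_b = π·0.75²/4 = 0.4418 in².
Per-bolt design strength φR_n = 0.75 × 84 × 0.4418 × 1 = 27.83 kips.
n ≥ 43.6 / 27.83 = 1.567 → use 2 bolts.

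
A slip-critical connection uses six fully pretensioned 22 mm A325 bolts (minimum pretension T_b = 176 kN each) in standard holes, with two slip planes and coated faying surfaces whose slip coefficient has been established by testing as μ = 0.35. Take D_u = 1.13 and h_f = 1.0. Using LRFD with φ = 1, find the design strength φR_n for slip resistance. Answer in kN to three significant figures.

R_n = μ · D_u · h_f · T_b · n_s · n_b = 0.35 × 1.13 × 1.0 × 176 × 2 × 6 = 835.3 kN.
Design strength φR_n = 1 × 835.3 = 835 kN.

835 kN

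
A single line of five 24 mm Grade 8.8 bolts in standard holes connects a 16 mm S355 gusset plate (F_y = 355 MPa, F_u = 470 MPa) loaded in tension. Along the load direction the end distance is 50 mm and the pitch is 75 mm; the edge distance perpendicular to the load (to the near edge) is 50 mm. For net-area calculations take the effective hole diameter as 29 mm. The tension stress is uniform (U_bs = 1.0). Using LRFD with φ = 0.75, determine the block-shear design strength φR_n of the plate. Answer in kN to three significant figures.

Shear plane L_v = 50 + 4·75 = 350 mm; A_gv = 350 × 16 = 5600 mm².
A_nv = (350 − 4.5·29) × 16 = 3512 mm².
A_nt = (50 − 0.5·29) × 16 = 568 mm².
0.6 F_u A_nv = 990.4 kN; 0.6 F_y A_gv = 1193 kN → shear rupture governs the shear term.
R_n = 990.4 + 1.0 × 470 × 568 / 1000 = 1257 kN.
Design strength φR_n = 0.75 × 1257 = 943 kN.

943 kN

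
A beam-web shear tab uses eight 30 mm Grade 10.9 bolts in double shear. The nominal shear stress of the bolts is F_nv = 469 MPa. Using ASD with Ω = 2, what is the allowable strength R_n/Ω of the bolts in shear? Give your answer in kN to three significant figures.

A_b = π × 30² / 4 = 706.9 mm².
R_n = F_nv · A_b · n · n_s = 469 × 706.9 × 8 × 2 / 1000 = 5304 kN.
Allowable strength R_n/Ω = 5304 / 2 = 2650 kN.

2650 kN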